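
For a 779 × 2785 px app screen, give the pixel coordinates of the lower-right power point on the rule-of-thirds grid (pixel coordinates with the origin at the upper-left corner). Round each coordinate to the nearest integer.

x = 519 px, y = 1857 px

The lower-right point sits two-thirds of the way across and two-thirds of the way down.
x = 2 × 779/3 ≈ 519; y = 2 × 2785/3 ≈ 1857.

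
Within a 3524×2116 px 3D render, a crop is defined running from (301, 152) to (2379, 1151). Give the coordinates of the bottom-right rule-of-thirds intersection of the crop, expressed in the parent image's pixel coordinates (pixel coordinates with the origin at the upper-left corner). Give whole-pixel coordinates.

x = 1686 px, y = 818 px

Crop width = 2379 − 301 = 2078 px; one third is 692.67 px.
Crop height = 1151 − 152 = 999 px; one third is 333.00 px.
The bottom-right point is two-thirds across and two-thirds down within the crop:
x = 301 + 2 × 692.67 ≈ 1686; y = 152 + 2 × 333.00 ≈ 818.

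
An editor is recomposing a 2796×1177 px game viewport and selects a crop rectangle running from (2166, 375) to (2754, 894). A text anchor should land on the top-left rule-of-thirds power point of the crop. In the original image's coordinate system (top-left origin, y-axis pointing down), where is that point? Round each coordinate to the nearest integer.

Crop width = 2754 − 2166 = 588 px; one third is 196.00 px.
Crop height = 894 − 375 = 519 px; one third is 173.00 px.
The top-left point is one-third across and one-third down within the crop:
x = 2166 + 1 × 196.00 ≈ 2362; y = 375 + 1 × 173.00 ≈ 548.

x = 2362 px, y = 548 px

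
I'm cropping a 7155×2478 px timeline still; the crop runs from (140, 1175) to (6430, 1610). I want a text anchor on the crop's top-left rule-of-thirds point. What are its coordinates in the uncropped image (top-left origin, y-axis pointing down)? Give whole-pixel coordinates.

Crop width = 6430 − 140 = 6290 px; one third is 2096.67 px.
Crop height = 1610 − 1175 = 435 px; one third is 145.00 px.
The top-left point is one-third across and one-third down within the crop:
x = 140 + 1 × 2096.67 ≈ 2237; y = 1175 + 1 × 145.00 ≈ 1320.

x = 2237 px, y = 1320 px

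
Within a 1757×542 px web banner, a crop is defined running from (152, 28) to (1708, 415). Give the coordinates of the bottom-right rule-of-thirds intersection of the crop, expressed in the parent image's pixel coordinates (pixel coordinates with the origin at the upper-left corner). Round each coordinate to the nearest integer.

Crop width = 1708 − 152 = 1556 px; one third is 518.67 px.
Crop height = 415 − 28 = 387 px; one third is 129.00 px.
The bottom-right point is two-thirds across and two-thirds down within the crop:
x = 152 + 2 × 518.67 ≈ 1189; y = 28 + 2 × 129.00 ≈ 286.

(1189, 286)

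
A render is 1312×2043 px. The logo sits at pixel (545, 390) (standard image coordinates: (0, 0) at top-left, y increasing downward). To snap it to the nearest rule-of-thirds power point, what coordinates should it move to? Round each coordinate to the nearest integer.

Third lines: x ∈ {437, 875}, y ∈ {681, 1362}.
545 is closer to x = 437; 390 is closer to y = 681.
So the nearest intersection is the upper-left power point.

x = 437 px, y = 681 px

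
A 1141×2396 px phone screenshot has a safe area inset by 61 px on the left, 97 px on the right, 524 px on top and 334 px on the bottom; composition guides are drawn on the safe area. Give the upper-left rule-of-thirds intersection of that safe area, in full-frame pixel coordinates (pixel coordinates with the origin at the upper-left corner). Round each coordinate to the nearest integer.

Content width = 1141 − 61 − 97 = 983 px; content height = 2396 − 524 − 334 = 1538 px.
Upper-left is one-third across and one-third down within the safe area.
x = 61 + 1 × 983/3 = 61 + 327.67 ≈ 389
y = 524 + 1 × 1538/3 = 524 + 512.67 ≈ 1037

x = 389 px, y = 1037 px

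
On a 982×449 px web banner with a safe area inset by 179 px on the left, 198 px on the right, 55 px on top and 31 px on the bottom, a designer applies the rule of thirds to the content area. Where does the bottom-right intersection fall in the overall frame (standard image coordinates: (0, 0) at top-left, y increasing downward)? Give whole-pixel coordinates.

Content width = 982 − 179 − 198 = 605 px; content height = 449 − 55 − 31 = 363 px.
Bottom-right is two-thirds across and two-thirds down within the content area.
x = 179 + 2 × 605/3 = 179 + 403.33 ≈ 582
y = 55 + 2 × 363/3 = 55 + 242.00 ≈ 297

(582, 297)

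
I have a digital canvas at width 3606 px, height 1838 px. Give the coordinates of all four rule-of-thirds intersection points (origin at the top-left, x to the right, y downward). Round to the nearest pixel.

One third of 3606 is 1202; one third of 1838 is 612.67.
Vertical third lines at x = 1202 and x = 2404; horizontal third lines at y = 613 and y = 1225.

(1202, 613), (2404, 613), (1202, 1225), (2404, 1225)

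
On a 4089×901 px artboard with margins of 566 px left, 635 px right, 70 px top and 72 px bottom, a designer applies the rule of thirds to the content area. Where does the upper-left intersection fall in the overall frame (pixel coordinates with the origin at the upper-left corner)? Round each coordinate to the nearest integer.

Content width = 4089 − 566 − 635 = 2888 px; content height = 901 − 70 − 72 = 759 px.
Upper-left is one-third across and one-third down within the content area.
x = 566 + 1 × 2888/3 = 566 + 962.67 ≈ 1529
y = 70 + 1 × 759/3 = 70 + 253.00 ≈ 323

x = 1529 px, y = 323 px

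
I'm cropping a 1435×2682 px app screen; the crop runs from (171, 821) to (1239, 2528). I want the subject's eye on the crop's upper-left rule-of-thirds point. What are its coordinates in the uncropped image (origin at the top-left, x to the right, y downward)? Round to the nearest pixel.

x = 527 px, y = 1390 px

Crop width = 1239 − 171 = 1068 px; one third is 356.00 px.
Crop height = 2528 − 821 = 1707 px; one third is 569.00 px.
The upper-left point is one-third across and one-third down within the crop:
x = 171 + 1 × 356.00 ≈ 527; y = 821 + 1 × 569.00 ≈ 1390.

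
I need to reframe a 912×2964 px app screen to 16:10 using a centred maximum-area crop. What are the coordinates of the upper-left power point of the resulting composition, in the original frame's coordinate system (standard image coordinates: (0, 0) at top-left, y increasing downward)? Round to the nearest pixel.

912/2964 < 16/10, so the 16:10 crop keeps the full width 912 and trims height to 912 × 10/16 = 570.00 px.
Top offset = (2964 − 570.00)/2 = 1197.00 px; left offset = 0.
Upper-left is one-third across and one-third down within the crop:
x = 0.00 + 1 × 912.00/3 ≈ 304; y = 1197.00 + 1 × 570.00/3 ≈ 1387.

x = 304 px, y = 1387 px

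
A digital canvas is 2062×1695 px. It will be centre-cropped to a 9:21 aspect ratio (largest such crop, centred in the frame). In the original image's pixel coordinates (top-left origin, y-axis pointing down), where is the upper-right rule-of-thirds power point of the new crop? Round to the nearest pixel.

(1152, 565)

2062/1695 > 9/21, so the 9:21 crop keeps the full height 1695 and trims width to 1695 × 9/21 = 726.43 px.
Left offset = (2062 − 726.43)/2 = 667.79 px; top offset = 0.
Upper-right is two-thirds across and one-third down within the crop:
x = 667.79 + 2 × 726.43/3 ≈ 1152; y = 0.00 + 1 × 1695.00/3 ≈ 565.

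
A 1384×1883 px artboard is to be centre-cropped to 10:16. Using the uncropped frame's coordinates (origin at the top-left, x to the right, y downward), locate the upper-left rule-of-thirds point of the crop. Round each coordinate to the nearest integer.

x = 496 px, y = 628 px

1384/1883 > 10/16, so the 10:16 crop keeps the full height 1883 and trims width to 1883 × 10/16 = 1176.88 px.
Left offset = (1384 − 1176.88)/2 = 103.56 px; top offset = 0.
Upper-left is one-third across and one-third down within the crop:
x = 103.56 + 1 × 1176.88/3 ≈ 496; y = 0.00 + 1 × 1883.00/3 ≈ 628.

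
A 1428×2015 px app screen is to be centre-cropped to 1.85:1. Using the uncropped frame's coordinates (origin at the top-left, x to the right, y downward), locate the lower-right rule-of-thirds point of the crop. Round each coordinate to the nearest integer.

1428/2015 < 1.85/1, so the 1.85:1 crop keeps the full width 1428 and trims height to 1428 × 1/1.85 = 771.89 px.
Top offset = (2015 − 771.89)/2 = 621.55 px; left offset = 0.
Lower-right is two-thirds across and two-thirds down within the crop:
x = 0.00 + 2 × 1428.00/3 ≈ 952; y = 621.55 + 2 × 771.89/3 ≈ 1136.

x = 952 px, y = 1136 px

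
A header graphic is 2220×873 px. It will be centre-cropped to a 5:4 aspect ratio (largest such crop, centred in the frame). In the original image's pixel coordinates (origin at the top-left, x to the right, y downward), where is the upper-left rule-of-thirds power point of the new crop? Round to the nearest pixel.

x = 928 px, y = 291 px

2220/873 > 5/4, so the 5:4 crop keeps the full height 873 and trims width to 873 × 5/4 = 1091.25 px.
Left offset = (2220 − 1091.25)/2 = 564.38 px; top offset = 0.
Upper-left is one-third across and one-third down within the crop:
x = 564.38 + 1 × 1091.25/3 ≈ 928; y = 0.00 + 1 × 873.00/3 ≈ 291.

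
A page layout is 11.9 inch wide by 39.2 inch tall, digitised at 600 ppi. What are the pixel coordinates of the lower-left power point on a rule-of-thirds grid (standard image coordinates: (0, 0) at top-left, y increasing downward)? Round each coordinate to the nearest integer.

(2380, 15680)

In pixels the canvas is 11.9 × 600 = 7140 wide and 39.2 × 600 = 23520 tall.
The lower-left point is one-third across and two-thirds down:
x = 1 × 7140/3 ≈ 2380; y = 2 × 23520/3 ≈ 15680.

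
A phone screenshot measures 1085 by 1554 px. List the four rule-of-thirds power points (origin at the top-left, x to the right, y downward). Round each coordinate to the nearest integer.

(362, 518), (723, 518), (362, 1036), (723, 1036)

One third of 1085 is 361.67; one third of 1554 is 518.
Vertical third lines at x = 362 and x = 723; horizontal third lines at y = 518 and y = 1036.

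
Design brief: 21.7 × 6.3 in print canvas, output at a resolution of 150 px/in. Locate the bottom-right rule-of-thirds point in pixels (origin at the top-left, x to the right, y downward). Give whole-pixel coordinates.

In pixels the canvas is 21.7 × 150 = 3255 wide and 6.3 × 150 = 945 tall.
The bottom-right point is two-thirds across and two-thirds down:
x = 2 × 3255/3 ≈ 2170; y = 2 × 945/3 ≈ 630.

(2170, 630)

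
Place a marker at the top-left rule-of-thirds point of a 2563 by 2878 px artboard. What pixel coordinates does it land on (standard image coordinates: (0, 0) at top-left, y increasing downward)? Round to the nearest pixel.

The top-left point sits one-third of the way across and one-third of the way down.
x = 1 × 2563/3 ≈ 854; y = 1 × 2878/3 ≈ 959.

(854, 959)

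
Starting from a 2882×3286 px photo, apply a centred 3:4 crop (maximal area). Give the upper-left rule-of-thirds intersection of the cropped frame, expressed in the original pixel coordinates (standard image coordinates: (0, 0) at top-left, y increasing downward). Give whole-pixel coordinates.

x = 1030 px, y = 1095 px

2882/3286 > 3/4, so the 3:4 crop keeps the full height 3286 and trims width to 3286 × 3/4 = 2464.50 px.
Left offset = (2882 − 2464.50)/2 = 208.75 px; top offset = 0.
Upper-left is one-third across and one-third down within the crop:
x = 208.75 + 1 × 2464.50/3 ≈ 1030; y = 0.00 + 1 × 3286.00/3 ≈ 1095.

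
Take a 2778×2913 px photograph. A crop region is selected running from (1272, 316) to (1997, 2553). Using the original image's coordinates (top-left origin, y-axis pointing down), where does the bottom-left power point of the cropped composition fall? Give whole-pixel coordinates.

Crop width = 1997 − 1272 = 725 px; one third is 241.67 px.
Crop height = 2553 − 316 = 2237 px; one third is 745.67 px.
The bottom-left point is one-third across and two-thirds down within the crop:
x = 1272 + 1 × 241.67 ≈ 1514; y = 316 + 2 × 745.67 ≈ 1807.

x = 1514 px, y = 1807 px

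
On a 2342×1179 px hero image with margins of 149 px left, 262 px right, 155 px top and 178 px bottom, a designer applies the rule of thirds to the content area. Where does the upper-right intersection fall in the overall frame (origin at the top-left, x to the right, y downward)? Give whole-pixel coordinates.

x = 1436 px, y = 437 px

Content width = 2342 − 149 − 262 = 1931 px; content height = 1179 − 155 − 178 = 846 px.
Upper-right is two-thirds across and one-third down within the content area.
x = 149 + 2 × 1931/3 = 149 + 1287.33 ≈ 1436
y = 155 + 1 × 846/3 = 155 + 282.00 ≈ 437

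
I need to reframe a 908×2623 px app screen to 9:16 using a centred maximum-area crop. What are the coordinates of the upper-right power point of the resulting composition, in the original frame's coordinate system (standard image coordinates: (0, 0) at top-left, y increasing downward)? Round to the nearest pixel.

908/2623 < 9/16, so the 9:16 crop keeps the full width 908 and trims height to 908 × 16/9 = 1614.22 px.
Top offset = (2623 − 1614.22)/2 = 504.39 px; left offset = 0.
Upper-right is two-thirds across and one-third down within the crop:
x = 0.00 + 2 × 908.00/3 ≈ 605; y = 504.39 + 1 × 1614.22/3 ≈ 1042.

x = 605 px, y = 1042 px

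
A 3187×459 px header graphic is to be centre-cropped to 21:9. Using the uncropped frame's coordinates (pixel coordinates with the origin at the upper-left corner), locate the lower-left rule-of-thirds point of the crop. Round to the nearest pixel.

x = 1415 px, y = 306 px

3187/459 > 21/9, so the 21:9 crop keeps the full height 459 and trims width to 459 × 21/9 = 1071.00 px.
Left offset = (3187 − 1071.00)/2 = 1058.00 px; top offset = 0.
Lower-left is one-third across and two-thirds down within the crop:
x = 1058.00 + 1 × 1071.00/3 ≈ 1415; y = 0.00 + 2 × 459.00/3 ≈ 306.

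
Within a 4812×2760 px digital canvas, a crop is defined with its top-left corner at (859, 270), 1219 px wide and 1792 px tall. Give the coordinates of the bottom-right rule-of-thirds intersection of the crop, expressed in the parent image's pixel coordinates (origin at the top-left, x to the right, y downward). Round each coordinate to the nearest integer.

One third of the crop width 1219 is 406.33 px.
One third of the crop height 1792 is 597.33 px.
The bottom-right point is two-thirds across and two-thirds down within the crop:
x = 859 + 2 × 406.33 ≈ 1672; y = 270 + 2 × 597.33 ≈ 1465.

x = 1672 px, y = 1465 px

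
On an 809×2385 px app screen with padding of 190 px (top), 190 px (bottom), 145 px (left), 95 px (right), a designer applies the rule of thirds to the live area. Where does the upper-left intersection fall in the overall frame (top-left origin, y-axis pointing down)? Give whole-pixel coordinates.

Content width = 809 − 145 − 95 = 569 px; content height = 2385 − 190 − 190 = 2005 px.
Upper-left is one-third across and one-third down within the live area.
x = 145 + 1 × 569/3 = 145 + 189.67 ≈ 335
y = 190 + 1 × 2005/3 = 190 + 668.33 ≈ 858

x = 335 px, y = 858 px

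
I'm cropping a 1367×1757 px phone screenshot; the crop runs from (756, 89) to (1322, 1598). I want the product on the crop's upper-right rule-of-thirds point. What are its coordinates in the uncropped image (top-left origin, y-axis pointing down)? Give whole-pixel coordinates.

Crop width = 1322 − 756 = 566 px; one third is 188.67 px.
Crop height = 1598 − 89 = 1509 px; one third is 503.00 px.
The upper-right point is two-thirds across and one-third down within the crop:
x = 756 + 2 × 188.67 ≈ 1133; y = 89 + 1 × 503.00 ≈ 592.

x = 1133 px, y = 592 px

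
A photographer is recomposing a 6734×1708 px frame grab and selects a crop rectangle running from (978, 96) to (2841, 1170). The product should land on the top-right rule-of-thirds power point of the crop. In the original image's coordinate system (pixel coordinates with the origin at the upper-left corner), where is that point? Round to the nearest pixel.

Crop width = 2841 − 978 = 1863 px; one third is 621.00 px.
Crop height = 1170 − 96 = 1074 px; one third is 358.00 px.
The top-right point is two-thirds across and one-third down within the crop:
x = 978 + 2 × 621.00 ≈ 2220; y = 96 + 1 × 358.00 ≈ 454.

x = 2220 px, y = 454 px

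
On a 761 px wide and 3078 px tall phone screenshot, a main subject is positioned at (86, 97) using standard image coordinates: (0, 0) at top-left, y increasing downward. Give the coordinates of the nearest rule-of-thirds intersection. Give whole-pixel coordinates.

Third lines: x ∈ {254, 507}, y ∈ {1026, 2052}.
86 is closer to x = 254; 97 is closer to y = 1026.
So the nearest intersection is the upper-left power point.

(254, 1026)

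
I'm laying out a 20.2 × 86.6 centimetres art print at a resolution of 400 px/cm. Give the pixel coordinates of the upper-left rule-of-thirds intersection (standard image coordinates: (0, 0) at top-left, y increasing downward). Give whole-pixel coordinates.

(2693, 11547)

In pixels the canvas is 20.2 × 400 = 8080 wide and 86.6 × 400 = 34640 tall.
The upper-left point is one-third across and one-third down:
x = 1 × 8080/3 ≈ 2693; y = 1 × 34640/3 ≈ 11547.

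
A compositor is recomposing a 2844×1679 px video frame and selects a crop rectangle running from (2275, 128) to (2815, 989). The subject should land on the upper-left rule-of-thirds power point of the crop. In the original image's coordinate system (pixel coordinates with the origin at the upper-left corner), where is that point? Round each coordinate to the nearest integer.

Crop width = 2815 − 2275 = 540 px; one third is 180.00 px.
Crop height = 989 − 128 = 861 px; one third is 287.00 px.
The upper-left point is one-third across and one-third down within the crop:
x = 2275 + 1 × 180.00 ≈ 2455; y = 128 + 1 × 287.00 ≈ 415.

(2455, 415)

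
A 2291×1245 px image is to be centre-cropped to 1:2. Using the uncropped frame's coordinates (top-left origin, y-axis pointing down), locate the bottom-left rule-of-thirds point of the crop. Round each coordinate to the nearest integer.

(1042, 830)

2291/1245 > 1/2, so the 1:2 crop keeps the full height 1245 and trims width to 1245 × 1/2 = 622.50 px.
Left offset = (2291 − 622.50)/2 = 834.25 px; top offset = 0.
Bottom-left is one-third across and two-thirds down within the crop:
x = 834.25 + 1 × 622.50/3 ≈ 1042; y = 0.00 + 2 × 1245.00/3 ≈ 830.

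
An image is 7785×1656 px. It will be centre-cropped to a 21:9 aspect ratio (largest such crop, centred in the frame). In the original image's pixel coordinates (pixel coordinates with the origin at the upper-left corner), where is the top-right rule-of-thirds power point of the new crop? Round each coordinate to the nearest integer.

7785/1656 > 21/9, so the 21:9 crop keeps the full height 1656 and trims width to 1656 × 21/9 = 3864.00 px.
Left offset = (7785 − 3864.00)/2 = 1960.50 px; top offset = 0.
Top-right is two-thirds across and one-third down within the crop:
x = 1960.50 + 2 × 3864.00/3 ≈ 4537; y = 0.00 + 1 × 1656.00/3 ≈ 552.

x = 4537 px, y = 552 px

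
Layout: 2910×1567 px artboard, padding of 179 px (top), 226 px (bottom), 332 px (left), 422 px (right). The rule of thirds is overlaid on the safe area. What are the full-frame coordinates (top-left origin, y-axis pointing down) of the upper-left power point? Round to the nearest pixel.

x = 1051 px, y = 566 px

Content width = 2910 − 332 − 422 = 2156 px; content height = 1567 − 179 − 226 = 1162 px.
Upper-left is one-third across and one-third down within the safe area.
x = 332 + 1 × 2156/3 = 332 + 718.67 ≈ 1051
y = 179 + 1 × 1162/3 = 179 + 387.33 ≈ 566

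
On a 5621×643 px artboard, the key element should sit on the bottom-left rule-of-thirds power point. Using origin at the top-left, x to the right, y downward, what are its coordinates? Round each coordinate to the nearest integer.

The bottom-left point sits one-third of the way across and two-thirds of the way down.
x = 1 × 5621/3 ≈ 1874; y = 2 × 643/3 ≈ 429.

x = 1874 px, y = 429 px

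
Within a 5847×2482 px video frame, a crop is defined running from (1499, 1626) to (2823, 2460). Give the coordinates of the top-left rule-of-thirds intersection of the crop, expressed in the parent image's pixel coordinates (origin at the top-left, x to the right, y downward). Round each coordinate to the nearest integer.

Crop width = 2823 − 1499 = 1324 px; one third is 441.33 px.
Crop height = 2460 − 1626 = 834 px; one third is 278.00 px.
The top-left point is one-third across and one-third down within the crop:
x = 1499 + 1 × 441.33 ≈ 1940; y = 1626 + 1 × 278.00 ≈ 1904.

(1940, 1904)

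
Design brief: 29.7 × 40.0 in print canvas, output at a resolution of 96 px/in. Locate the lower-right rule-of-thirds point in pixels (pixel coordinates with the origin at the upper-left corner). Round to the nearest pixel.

(1901, 2560)

In pixels the canvas is 29.7 × 96 = 2851.2 wide and 40.0 × 96 = 3840 tall.
The lower-right point is two-thirds across and two-thirds down:
x = 2 × 2851.2/3 ≈ 1901; y = 2 × 3840/3 ≈ 2560.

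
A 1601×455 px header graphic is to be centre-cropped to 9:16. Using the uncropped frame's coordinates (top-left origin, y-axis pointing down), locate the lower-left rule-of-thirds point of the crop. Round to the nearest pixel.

x = 758 px, y = 303 px

1601/455 > 9/16, so the 9:16 crop keeps the full height 455 and trims width to 455 × 9/16 = 255.94 px.
Left offset = (1601 − 255.94)/2 = 672.53 px; top offset = 0.
Lower-left is one-third across and two-thirds down within the crop:
x = 672.53 + 1 × 255.94/3 ≈ 758; y = 0.00 + 2 × 455.00/3 ≈ 303.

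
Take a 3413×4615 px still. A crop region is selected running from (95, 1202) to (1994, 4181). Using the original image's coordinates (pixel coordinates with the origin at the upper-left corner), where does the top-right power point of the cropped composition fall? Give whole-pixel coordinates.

Crop width = 1994 − 95 = 1899 px; one third is 633.00 px.
Crop height = 4181 − 1202 = 2979 px; one third is 993.00 px.
The top-right point is two-thirds across and one-third down within the crop:
x = 95 + 2 × 633.00 ≈ 1361; y = 1202 + 1 × 993.00 ≈ 2195.

(1361, 2195)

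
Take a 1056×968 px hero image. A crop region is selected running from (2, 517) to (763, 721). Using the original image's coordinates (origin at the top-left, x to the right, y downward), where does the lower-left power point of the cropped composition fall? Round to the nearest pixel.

(256, 653)

Crop width = 763 − 2 = 761 px; one third is 253.67 px.
Crop height = 721 − 517 = 204 px; one third is 68.00 px.
The lower-left point is one-third across and two-thirds down within the crop:
x = 2 + 1 × 253.67 ≈ 256; y = 517 + 2 × 68.00 ≈ 653.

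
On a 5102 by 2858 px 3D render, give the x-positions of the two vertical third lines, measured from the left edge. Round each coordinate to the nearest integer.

x = 1701 px and x = 3401 px

5102 / 3 = 1700.67, so the vertical lines sit at one and two thirds of 5102.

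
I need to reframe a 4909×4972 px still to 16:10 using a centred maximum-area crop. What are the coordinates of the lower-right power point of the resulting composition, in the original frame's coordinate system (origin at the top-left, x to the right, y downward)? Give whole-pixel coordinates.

x = 3273 px, y = 2997 px

4909/4972 < 16/10, so the 16:10 crop keeps the full width 4909 and trims height to 4909 × 10/16 = 3068.12 px.
Top offset = (4972 − 3068.12)/2 = 951.94 px; left offset = 0.
Lower-right is two-thirds across and two-thirds down within the crop:
x = 0.00 + 2 × 4909.00/3 ≈ 3273; y = 951.94 + 2 × 3068.12/3 ≈ 2997.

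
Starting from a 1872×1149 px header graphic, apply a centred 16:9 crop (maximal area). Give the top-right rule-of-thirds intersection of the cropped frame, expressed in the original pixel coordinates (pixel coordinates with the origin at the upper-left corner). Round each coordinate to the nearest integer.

1872/1149 < 16/9, so the 16:9 crop keeps the full width 1872 and trims height to 1872 × 9/16 = 1053.00 px.
Top offset = (1149 − 1053.00)/2 = 48.00 px; left offset = 0.
Top-right is two-thirds across and one-third down within the crop:
x = 0.00 + 2 × 1872.00/3 ≈ 1248; y = 48.00 + 1 × 1053.00/3 ≈ 399.

(1248, 399)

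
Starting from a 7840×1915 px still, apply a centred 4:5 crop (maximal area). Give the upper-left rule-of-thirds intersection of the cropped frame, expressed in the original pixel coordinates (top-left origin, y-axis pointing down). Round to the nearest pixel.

(3665, 638)

7840/1915 > 4/5, so the 4:5 crop keeps the full height 1915 and trims width to 1915 × 4/5 = 1532.00 px.
Left offset = (7840 − 1532.00)/2 = 3154.00 px; top offset = 0.
Upper-left is one-third across and one-third down within the crop:
x = 3154.00 + 1 × 1532.00/3 ≈ 3665; y = 0.00 + 1 × 1915.00/3 ≈ 638.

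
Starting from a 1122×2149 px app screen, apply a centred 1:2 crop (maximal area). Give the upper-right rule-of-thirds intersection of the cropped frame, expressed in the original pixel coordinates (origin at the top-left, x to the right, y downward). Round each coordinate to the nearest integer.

(740, 716)

1122/2149 > 1/2, so the 1:2 crop keeps the full height 2149 and trims width to 2149 × 1/2 = 1074.50 px.
Left offset = (1122 − 1074.50)/2 = 23.75 px; top offset = 0.
Upper-right is two-thirds across and one-third down within the crop:
x = 23.75 + 2 × 1074.50/3 ≈ 740; y = 0.00 + 1 × 2149.00/3 ≈ 716.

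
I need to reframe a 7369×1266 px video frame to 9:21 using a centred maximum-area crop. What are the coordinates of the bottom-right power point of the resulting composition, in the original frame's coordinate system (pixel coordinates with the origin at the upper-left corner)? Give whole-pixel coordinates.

7369/1266 > 9/21, so the 9:21 crop keeps the full height 1266 and trims width to 1266 × 9/21 = 542.57 px.
Left offset = (7369 − 542.57)/2 = 3413.21 px; top offset = 0.
Bottom-right is two-thirds across and two-thirds down within the crop:
x = 3413.21 + 2 × 542.57/3 ≈ 3775; y = 0.00 + 2 × 1266.00/3 ≈ 844.

x = 3775 px, y = 844 px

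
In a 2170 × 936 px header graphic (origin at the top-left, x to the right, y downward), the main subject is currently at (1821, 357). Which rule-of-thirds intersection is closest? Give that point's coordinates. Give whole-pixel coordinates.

(1447, 312)

Third lines: x ∈ {723, 1447}, y ∈ {312, 624}.
1821 is closer to x = 1447; 357 is closer to y = 312.
So the nearest intersection is the upper-right power point.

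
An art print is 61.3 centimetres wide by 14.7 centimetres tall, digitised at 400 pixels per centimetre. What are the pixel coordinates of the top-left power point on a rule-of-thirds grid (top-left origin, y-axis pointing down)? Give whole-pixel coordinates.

In pixels the canvas is 61.3 × 400 = 24520 wide and 14.7 × 400 = 5880 tall.
The top-left point is one-third across and one-third down:
x = 1 × 24520/3 ≈ 8173; y = 1 × 5880/3 ≈ 1960.

x = 8173 px, y = 1960 px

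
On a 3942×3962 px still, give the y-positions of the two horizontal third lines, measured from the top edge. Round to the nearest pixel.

y = 1321 px and y = 2641 px

3962 / 3 = 1320.67, so the horizontal lines sit at one and two thirds of 3962.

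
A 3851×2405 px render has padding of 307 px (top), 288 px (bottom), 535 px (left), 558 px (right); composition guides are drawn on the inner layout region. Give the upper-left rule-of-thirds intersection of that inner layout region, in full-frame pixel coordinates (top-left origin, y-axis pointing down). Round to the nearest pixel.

Content width = 3851 − 535 − 558 = 2758 px; content height = 2405 − 307 − 288 = 1810 px.
Upper-left is one-third across and one-third down within the inner layout region.
x = 535 + 1 × 2758/3 = 535 + 919.33 ≈ 1454
y = 307 + 1 × 1810/3 = 307 + 603.33 ≈ 910

(1454, 910)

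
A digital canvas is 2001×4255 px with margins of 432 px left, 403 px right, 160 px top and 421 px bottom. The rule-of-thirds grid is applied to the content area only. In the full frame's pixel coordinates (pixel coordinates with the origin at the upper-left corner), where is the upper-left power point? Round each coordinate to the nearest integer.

Content width = 2001 − 432 − 403 = 1166 px; content height = 4255 − 160 − 421 = 3674 px.
Upper-left is one-third across and one-third down within the content area.
x = 432 + 1 × 1166/3 = 432 + 388.67 ≈ 821
y = 160 + 1 × 3674/3 = 160 + 1224.67 ≈ 1385

(821, 1385)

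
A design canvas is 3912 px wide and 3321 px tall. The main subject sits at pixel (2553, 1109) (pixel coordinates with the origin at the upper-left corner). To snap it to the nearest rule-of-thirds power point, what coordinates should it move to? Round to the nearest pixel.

x = 2608 px, y = 1107 px

Third lines: x ∈ {1304, 2608}, y ∈ {1107, 2214}.
2553 is closer to x = 2608; 1109 is closer to y = 1107.
So the nearest intersection is the upper-right power point.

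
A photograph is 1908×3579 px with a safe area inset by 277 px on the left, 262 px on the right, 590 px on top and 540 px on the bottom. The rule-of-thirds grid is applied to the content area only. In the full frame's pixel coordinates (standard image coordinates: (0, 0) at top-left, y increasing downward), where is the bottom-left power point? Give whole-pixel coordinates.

Content width = 1908 − 277 − 262 = 1369 px; content height = 3579 − 590 − 540 = 2449 px.
Bottom-left is one-third across and two-thirds down within the content area.
x = 277 + 1 × 1369/3 = 277 + 456.33 ≈ 733
y = 590 + 2 × 2449/3 = 590 + 1632.67 ≈ 2223

(733, 2223)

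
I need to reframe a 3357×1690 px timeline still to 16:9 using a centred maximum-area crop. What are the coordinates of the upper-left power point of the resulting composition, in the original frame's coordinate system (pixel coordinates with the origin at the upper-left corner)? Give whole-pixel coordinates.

(1178, 563)

3357/1690 > 16/9, so the 16:9 crop keeps the full height 1690 and trims width to 1690 × 16/9 = 3004.44 px.
Left offset = (3357 − 3004.44)/2 = 176.28 px; top offset = 0.
Upper-left is one-third across and one-third down within the crop:
x = 176.28 + 1 × 3004.44/3 ≈ 1178; y = 0.00 + 1 × 1690.00/3 ≈ 563.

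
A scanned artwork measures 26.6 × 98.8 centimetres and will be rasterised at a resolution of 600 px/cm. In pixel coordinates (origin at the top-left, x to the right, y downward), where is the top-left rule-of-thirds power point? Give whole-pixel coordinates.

In pixels the canvas is 26.6 × 600 = 15960 wide and 98.8 × 600 = 59280 tall.
The top-left point is one-third across and one-third down:
x = 1 × 15960/3 ≈ 5320; y = 1 × 59280/3 ≈ 19760.

x = 5320 px, y = 19760 px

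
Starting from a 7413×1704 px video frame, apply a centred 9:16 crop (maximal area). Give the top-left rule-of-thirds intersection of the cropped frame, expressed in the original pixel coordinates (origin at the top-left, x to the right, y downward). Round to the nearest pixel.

7413/1704 > 9/16, so the 9:16 crop keeps the full height 1704 and trims width to 1704 × 9/16 = 958.50 px.
Left offset = (7413 − 958.50)/2 = 3227.25 px; top offset = 0.
Top-left is one-third across and one-third down within the crop:
x = 3227.25 + 1 × 958.50/3 ≈ 3547; y = 0.00 + 1 × 1704.00/3 ≈ 568.

x = 3547 px, y = 568 px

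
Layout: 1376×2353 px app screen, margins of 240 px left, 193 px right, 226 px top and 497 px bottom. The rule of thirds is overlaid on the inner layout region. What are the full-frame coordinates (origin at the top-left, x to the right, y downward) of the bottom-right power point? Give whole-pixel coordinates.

(869, 1313)

Content width = 1376 − 240 − 193 = 943 px; content height = 2353 − 226 − 497 = 1630 px.
Bottom-right is two-thirds across and two-thirds down within the inner layout region.
x = 240 + 2 × 943/3 = 240 + 628.67 ≈ 869
y = 226 + 2 × 1630/3 = 226 + 1086.67 ≈ 1313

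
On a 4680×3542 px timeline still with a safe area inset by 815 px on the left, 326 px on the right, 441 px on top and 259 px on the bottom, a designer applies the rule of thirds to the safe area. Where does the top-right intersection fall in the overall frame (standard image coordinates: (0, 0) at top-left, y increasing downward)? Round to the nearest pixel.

(3174, 1388)

Content width = 4680 − 815 − 326 = 3539 px; content height = 3542 − 441 − 259 = 2842 px.
Top-right is two-thirds across and one-third down within the safe area.
x = 815 + 2 × 3539/3 = 815 + 2359.33 ≈ 3174
y = 441 + 1 × 2842/3 = 441 + 947.33 ≈ 1388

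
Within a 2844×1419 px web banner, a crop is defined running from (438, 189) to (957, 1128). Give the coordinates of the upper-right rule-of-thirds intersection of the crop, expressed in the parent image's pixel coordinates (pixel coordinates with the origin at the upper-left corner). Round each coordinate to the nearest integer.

x = 784 px, y = 502 px

Crop width = 957 − 438 = 519 px; one third is 173.00 px.
Crop height = 1128 − 189 = 939 px; one third is 313.00 px.
The upper-right point is two-thirds across and one-third down within the crop:
x = 438 + 2 × 173.00 ≈ 784; y = 189 + 1 × 313.00 ≈ 502.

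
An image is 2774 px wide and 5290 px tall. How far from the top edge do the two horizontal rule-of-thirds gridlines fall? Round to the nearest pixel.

1763 px and 3527 px

5290 / 3 = 1763.33, so the horizontal lines sit at one and two thirds of 5290.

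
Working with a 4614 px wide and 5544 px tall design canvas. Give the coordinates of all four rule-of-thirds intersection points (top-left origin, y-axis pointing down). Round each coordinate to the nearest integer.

(1538, 1848), (3076, 1848), (1538, 3696), (3076, 3696)

One third of 4614 is 1538; one third of 5544 is 1848.
Vertical third lines at x = 1538 and x = 3076; horizontal third lines at y = 1848 and y = 3696.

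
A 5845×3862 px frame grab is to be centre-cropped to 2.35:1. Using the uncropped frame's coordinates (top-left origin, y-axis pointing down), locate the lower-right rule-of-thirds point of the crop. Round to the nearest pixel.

5845/3862 < 2.35/1, so the 2.35:1 crop keeps the full width 5845 and trims height to 5845 × 1/2.35 = 2487.23 px.
Top offset = (3862 − 2487.23)/2 = 687.38 px; left offset = 0.
Lower-right is two-thirds across and two-thirds down within the crop:
x = 0.00 + 2 × 5845.00/3 ≈ 3897; y = 687.38 + 2 × 2487.23/3 ≈ 2346.

(3897, 2346)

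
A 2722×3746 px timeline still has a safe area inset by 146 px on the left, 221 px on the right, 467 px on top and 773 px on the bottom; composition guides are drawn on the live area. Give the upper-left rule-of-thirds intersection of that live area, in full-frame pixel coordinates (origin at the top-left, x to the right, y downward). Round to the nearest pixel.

(931, 1302)

Content width = 2722 − 146 − 221 = 2355 px; content height = 3746 − 467 − 773 = 2506 px.
Upper-left is one-third across and one-third down within the live area.
x = 146 + 1 × 2355/3 = 146 + 785.00 ≈ 931
y = 467 + 1 × 2506/3 = 467 + 835.33 ≈ 1302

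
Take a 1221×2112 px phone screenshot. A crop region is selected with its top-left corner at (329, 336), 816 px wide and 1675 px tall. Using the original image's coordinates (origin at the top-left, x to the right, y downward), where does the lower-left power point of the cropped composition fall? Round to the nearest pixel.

One third of the crop width 816 is 272.00 px.
One third of the crop height 1675 is 558.33 px.
The lower-left point is one-third across and two-thirds down within the crop:
x = 329 + 1 × 272.00 ≈ 601; y = 336 + 2 × 558.33 ≈ 1453.

(601, 1453)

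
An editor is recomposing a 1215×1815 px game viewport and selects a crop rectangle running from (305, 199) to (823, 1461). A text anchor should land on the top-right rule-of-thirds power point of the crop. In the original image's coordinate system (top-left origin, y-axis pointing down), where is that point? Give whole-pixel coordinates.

Crop width = 823 − 305 = 518 px; one third is 172.67 px.
Crop height = 1461 − 199 = 1262 px; one third is 420.67 px.
The top-right point is two-thirds across and one-third down within the crop:
x = 305 + 2 × 172.67 ≈ 650; y = 199 + 1 × 420.67 ≈ 620.

x = 650 px, y = 620 px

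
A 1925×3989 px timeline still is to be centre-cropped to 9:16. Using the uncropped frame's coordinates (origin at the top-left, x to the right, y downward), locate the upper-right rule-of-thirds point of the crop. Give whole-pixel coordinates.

(1283, 1424)

1925/3989 < 9/16, so the 9:16 crop keeps the full width 1925 and trims height to 1925 × 16/9 = 3422.22 px.
Top offset = (3989 − 3422.22)/2 = 283.39 px; left offset = 0.
Upper-right is two-thirds across and one-third down within the crop:
x = 0.00 + 2 × 1925.00/3 ≈ 1283; y = 283.39 + 1 × 3422.22/3 ≈ 1424.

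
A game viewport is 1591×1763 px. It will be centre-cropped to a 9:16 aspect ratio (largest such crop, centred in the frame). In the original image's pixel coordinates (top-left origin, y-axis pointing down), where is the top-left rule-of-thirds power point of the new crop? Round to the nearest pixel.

1591/1763 > 9/16, so the 9:16 crop keeps the full height 1763 and trims width to 1763 × 9/16 = 991.69 px.
Left offset = (1591 − 991.69)/2 = 299.66 px; top offset = 0.
Top-left is one-third across and one-third down within the crop:
x = 299.66 + 1 × 991.69/3 ≈ 630; y = 0.00 + 1 × 1763.00/3 ≈ 588.

(630, 588)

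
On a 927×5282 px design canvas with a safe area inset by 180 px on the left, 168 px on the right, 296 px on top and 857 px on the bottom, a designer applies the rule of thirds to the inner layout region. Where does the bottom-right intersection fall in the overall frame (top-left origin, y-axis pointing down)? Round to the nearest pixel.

Content width = 927 − 180 − 168 = 579 px; content height = 5282 − 296 − 857 = 4129 px.
Bottom-right is two-thirds across and two-thirds down within the inner layout region.
x = 180 + 2 × 579/3 = 180 + 386.00 ≈ 566
y = 296 + 2 × 4129/3 = 296 + 2752.67 ≈ 3049

x = 566 px, y = 3049 px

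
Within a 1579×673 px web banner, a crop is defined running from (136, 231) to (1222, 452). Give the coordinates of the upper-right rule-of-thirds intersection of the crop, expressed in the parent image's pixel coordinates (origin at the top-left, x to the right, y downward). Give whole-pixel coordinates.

Crop width = 1222 − 136 = 1086 px; one third is 362.00 px.
Crop height = 452 − 231 = 221 px; one third is 73.67 px.
The upper-right point is two-thirds across and one-third down within the crop:
x = 136 + 2 × 362.00 ≈ 860; y = 231 + 1 × 73.67 ≈ 305.

x = 860 px, y = 305 px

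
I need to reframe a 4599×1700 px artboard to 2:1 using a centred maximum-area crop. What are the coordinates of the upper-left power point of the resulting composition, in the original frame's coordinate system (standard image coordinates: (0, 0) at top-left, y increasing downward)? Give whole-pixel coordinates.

4599/1700 > 2/1, so the 2:1 crop keeps the full height 1700 and trims width to 1700 × 2/1 = 3400.00 px.
Left offset = (4599 − 3400.00)/2 = 599.50 px; top offset = 0.
Upper-left is one-third across and one-third down within the crop:
x = 599.50 + 1 × 3400.00/3 ≈ 1733; y = 0.00 + 1 × 1700.00/3 ≈ 567.

(1733, 567)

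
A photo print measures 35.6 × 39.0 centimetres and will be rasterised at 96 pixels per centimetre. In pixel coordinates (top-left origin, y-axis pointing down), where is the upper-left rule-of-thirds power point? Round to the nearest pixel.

In pixels the canvas is 35.6 × 96 = 3417.6 wide and 39.0 × 96 = 3744 tall.
The upper-left point is one-third across and one-third down:
x = 1 × 3417.6/3 ≈ 1139; y = 1 × 3744/3 ≈ 1248.

(1139, 1248)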